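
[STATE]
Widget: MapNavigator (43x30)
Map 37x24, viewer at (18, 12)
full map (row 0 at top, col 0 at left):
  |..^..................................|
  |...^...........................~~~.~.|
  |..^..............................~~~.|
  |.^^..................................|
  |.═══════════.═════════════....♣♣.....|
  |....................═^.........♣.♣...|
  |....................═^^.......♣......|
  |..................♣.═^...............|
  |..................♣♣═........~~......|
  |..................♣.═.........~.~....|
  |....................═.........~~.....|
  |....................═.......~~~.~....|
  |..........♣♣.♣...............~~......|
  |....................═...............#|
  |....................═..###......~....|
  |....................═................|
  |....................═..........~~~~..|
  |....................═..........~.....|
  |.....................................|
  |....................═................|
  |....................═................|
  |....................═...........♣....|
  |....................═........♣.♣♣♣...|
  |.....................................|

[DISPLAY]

                                           
                                           
                                           
   ..^..................................   
   ...^...........................~~~.~.   
   ..^..............................~~~.   
   .^^..................................   
   .═══════════.═════════════....♣♣.....   
   ....................═^.........♣.♣...   
   ....................═^^.......♣......   
   ..................♣.═^...............   
   ..................♣♣═........~~......   
   ..................♣.═.........~.~....   
   ....................═.........~~.....   
   ....................═.......~~~.~....   
   ..........♣♣.♣....@..........~~......   
   ....................═...............#   
   ....................═..###......~....   
   ....................═................   
   ....................═..........~~~~..   
   ....................═..........~.....   
   .....................................   
   ....................═................   
   ....................═................   
   ....................═...........♣....   
   ....................═........♣.♣♣♣...   
   .....................................   
                                           
                                           
                                           


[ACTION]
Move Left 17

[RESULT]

                                           
                                           
                                           
                    ..^....................
                    ...^...................
                    ..^....................
                    .^^....................
                    .═══════════.══════════
                    ....................═^.
                    ....................═^^
                    ..................♣.═^.
                    ..................♣♣═..
                    ..................♣.═..
                    ....................═..
                    ....................═..
                    .@........♣♣.♣.........
                    ....................═..
                    ....................═..
                    ....................═..
                    ....................═..
                    ....................═..
                    .......................
                    ....................═..
                    ....................═..
                    ....................═..
                    ....................═..
                    .......................
                                           
                                           
                                           


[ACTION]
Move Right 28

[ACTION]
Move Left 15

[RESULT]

                                           
                                           
                                           
       ..^.................................
       ...^...........................~~~.~
       ..^..............................~~~
       .^^.................................
       .═══════════.═════════════....♣♣....
       ....................═^.........♣.♣..
       ....................═^^.......♣.....
       ..................♣.═^..............
       ..................♣♣═........~~.....
       ..................♣.═.........~.~...
       ....................═.........~~....
       ....................═.......~~~.~...
       ..........♣♣.♣@..............~~.....
       ....................═...............
       ....................═..###......~...
       ....................═...............
       ....................═..........~~~~.
       ....................═..........~....
       ....................................
       ....................═...............
       ....................═...............
       ....................═...........♣...
       ....................═........♣.♣♣♣..
       ....................................
                                           
                                           
                                           


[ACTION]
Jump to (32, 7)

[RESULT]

                                           
                                           
                                           
                                           
                                           
                                           
                                           
                                           
..........................                 
....................~~~.~.                 
......................~~~.                 
..........................                 
═.═════════════....♣♣.....                 
.........═^.........♣.♣...                 
.........═^^.......♣......                 
.......♣.═^..........@....                 
.......♣♣═........~~......                 
.......♣.═.........~.~....                 
.........═.........~~.....                 
.........═.......~~~.~....                 
♣.♣...............~~......                 
.........═...............#                 
.........═..###......~....                 
.........═................                 
.........═..........~~~~..                 
.........═..........~.....                 
..........................                 
.........═................                 
.........═................                 
.........═...........♣....                 


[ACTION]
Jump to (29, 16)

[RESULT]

.......................~~~.~.              
.........................~~~.              
.............................              
════.═════════════....♣♣.....              
............═^.........♣.♣...              
............═^^.......♣......              
..........♣.═^...............              
..........♣♣═........~~......              
..........♣.═.........~.~....              
............═.........~~.....              
............═.......~~~.~....              
..♣♣.♣...............~~......              
............═...............#              
............═..###......~....              
............═................              
............═........@.~~~~..              
............═..........~.....              
.............................              
............═................              
............═................              
............═...........♣....              
............═........♣.♣♣♣...              
.............................              
                                           
                                           
                                           
                                           
                                           
                                           
                                           


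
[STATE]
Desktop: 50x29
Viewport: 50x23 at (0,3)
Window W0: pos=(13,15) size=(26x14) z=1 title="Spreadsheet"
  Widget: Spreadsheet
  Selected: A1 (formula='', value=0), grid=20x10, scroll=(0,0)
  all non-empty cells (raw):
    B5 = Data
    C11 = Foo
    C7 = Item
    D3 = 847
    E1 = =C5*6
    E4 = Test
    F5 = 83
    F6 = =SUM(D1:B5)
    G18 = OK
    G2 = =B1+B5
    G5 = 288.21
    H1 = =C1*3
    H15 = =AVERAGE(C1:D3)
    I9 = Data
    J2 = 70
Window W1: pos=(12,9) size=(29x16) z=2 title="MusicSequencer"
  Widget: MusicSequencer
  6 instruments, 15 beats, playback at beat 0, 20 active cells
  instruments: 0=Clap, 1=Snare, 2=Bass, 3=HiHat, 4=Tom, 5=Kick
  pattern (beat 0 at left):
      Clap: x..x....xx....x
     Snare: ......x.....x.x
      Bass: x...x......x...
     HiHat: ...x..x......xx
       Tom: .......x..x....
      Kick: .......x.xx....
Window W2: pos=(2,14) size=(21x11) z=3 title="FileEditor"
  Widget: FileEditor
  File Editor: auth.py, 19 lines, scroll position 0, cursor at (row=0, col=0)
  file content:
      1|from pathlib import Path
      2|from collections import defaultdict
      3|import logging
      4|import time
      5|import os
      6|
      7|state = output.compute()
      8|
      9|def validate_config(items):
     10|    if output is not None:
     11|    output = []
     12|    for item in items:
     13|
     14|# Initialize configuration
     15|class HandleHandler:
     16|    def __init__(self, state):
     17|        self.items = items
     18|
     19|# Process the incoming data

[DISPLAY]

                                                  
                                                  
                                                  
                                                  
                                                  
                                                  
            ┏━━━━━━━━━━━━━━━━━━━━━━━━━━━┓         
            ┃ MusicSequencer            ┃         
            ┠───────────────────────────┨         
            ┃      ▼12345678901234      ┃         
            ┃  Clap█··█····██····█      ┃         
  ┏━━━━━━━━━━━━━━━━━━━┓··█·····█·█      ┃         
  ┃ FileEditor        ┃█······█···      ┃         
  ┠───────────────────┨··█······██      ┃         
  ┃█rom pathlib impor▲┃···█··█····      ┃         
  ┃from collections i█┃···█·██····      ┃         
  ┃import logging    ░┃                 ┃         
  ┃import time       ░┃                 ┃         
  ┃import os         ░┃                 ┃         
  ┃                  ░┃                 ┃         
  ┃state = output.com▼┃                 ┃         
  ┗━━━━━━━━━━━━━━━━━━━┛━━━━━━━━━━━━━━━━━┛         
             ┃  5        0Data        ┃           


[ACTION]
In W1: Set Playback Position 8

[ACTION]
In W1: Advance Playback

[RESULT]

                                                  
                                                  
                                                  
                                                  
                                                  
                                                  
            ┏━━━━━━━━━━━━━━━━━━━━━━━━━━━┓         
            ┃ MusicSequencer            ┃         
            ┠───────────────────────────┨         
            ┃      012345678▼01234      ┃         
            ┃  Clap█··█····██····█      ┃         
  ┏━━━━━━━━━━━━━━━━━━━┓··█·····█·█      ┃         
  ┃ FileEditor        ┃█······█···      ┃         
  ┠───────────────────┨··█······██      ┃         
  ┃█rom pathlib impor▲┃···█··█····      ┃         
  ┃from collections i█┃···█·██····      ┃         
  ┃import logging    ░┃                 ┃         
  ┃import time       ░┃                 ┃         
  ┃import os         ░┃                 ┃         
  ┃                  ░┃                 ┃         
  ┃state = output.com▼┃                 ┃         
  ┗━━━━━━━━━━━━━━━━━━━┛━━━━━━━━━━━━━━━━━┛         
             ┃  5        0Data        ┃           


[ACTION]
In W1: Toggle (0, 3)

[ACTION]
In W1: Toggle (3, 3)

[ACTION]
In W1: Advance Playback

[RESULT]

                                                  
                                                  
                                                  
                                                  
                                                  
                                                  
            ┏━━━━━━━━━━━━━━━━━━━━━━━━━━━┓         
            ┃ MusicSequencer            ┃         
            ┠───────────────────────────┨         
            ┃      0123456789▼1234      ┃         
            ┃  Clap█·······██····█      ┃         
  ┏━━━━━━━━━━━━━━━━━━━┓··█·····█·█      ┃         
  ┃ FileEditor        ┃█······█···      ┃         
  ┠───────────────────┨··█······██      ┃         
  ┃█rom pathlib impor▲┃···█··█····      ┃         
  ┃from collections i█┃···█·██····      ┃         
  ┃import logging    ░┃                 ┃         
  ┃import time       ░┃                 ┃         
  ┃import os         ░┃                 ┃         
  ┃                  ░┃                 ┃         
  ┃state = output.com▼┃                 ┃         
  ┗━━━━━━━━━━━━━━━━━━━┛━━━━━━━━━━━━━━━━━┛         
             ┃  5        0Data        ┃           


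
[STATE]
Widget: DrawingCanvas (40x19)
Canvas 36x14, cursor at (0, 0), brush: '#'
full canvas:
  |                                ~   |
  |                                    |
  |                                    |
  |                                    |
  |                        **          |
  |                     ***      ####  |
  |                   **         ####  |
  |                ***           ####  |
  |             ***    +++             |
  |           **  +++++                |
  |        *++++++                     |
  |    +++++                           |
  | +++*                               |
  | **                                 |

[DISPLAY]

+                               ~       
                                        
                                        
                                        
                        **              
                     ***      ####      
                   **         ####      
                ***           ####      
             ***    +++                 
           **  +++++                    
        *++++++                         
    +++++                               
 +++*                                   
 **                                     
                                        
                                        
                                        
                                        
                                        


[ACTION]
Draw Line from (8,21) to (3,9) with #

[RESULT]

+                               ~       
                                        
                                        
         ##                             
           ##           **              
             ##      ***      ####      
               ### **         ####      
                **##          ####      
             ***    ##+                 
           **  +++++                    
        *++++++                         
    +++++                               
 +++*                                   
 **                                     
                                        
                                        
                                        
                                        
                                        


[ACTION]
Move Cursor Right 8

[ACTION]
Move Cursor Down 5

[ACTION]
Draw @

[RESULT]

                                ~       
                                        
                                        
         ##                             
           ##           **              
        @    ##      ***      ####      
               ### **         ####      
                **##          ####      
             ***    ##+                 
           **  +++++                    
        *++++++                         
    +++++                               
 +++*                                   
 **                                     
                                        
                                        
                                        
                                        
                                        


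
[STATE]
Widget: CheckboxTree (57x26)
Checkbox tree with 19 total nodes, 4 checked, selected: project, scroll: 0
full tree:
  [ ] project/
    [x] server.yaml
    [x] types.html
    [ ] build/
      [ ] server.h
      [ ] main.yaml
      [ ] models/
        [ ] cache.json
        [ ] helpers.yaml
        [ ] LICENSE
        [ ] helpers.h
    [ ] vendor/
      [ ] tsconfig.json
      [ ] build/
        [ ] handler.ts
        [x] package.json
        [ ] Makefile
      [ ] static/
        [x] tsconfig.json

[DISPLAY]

>[-] project/                                            
   [x] server.yaml                                       
   [x] types.html                                        
   [ ] build/                                            
     [ ] server.h                                        
     [ ] main.yaml                                       
     [ ] models/                                         
       [ ] cache.json                                    
       [ ] helpers.yaml                                  
       [ ] LICENSE                                       
       [ ] helpers.h                                     
   [-] vendor/                                           
     [ ] tsconfig.json                                   
     [-] build/                                          
       [ ] handler.ts                                    
       [x] package.json                                  
       [ ] Makefile                                      
     [x] static/                                         
       [x] tsconfig.json                                 
                                                         
                                                         
                                                         
                                                         
                                                         
                                                         
                                                         


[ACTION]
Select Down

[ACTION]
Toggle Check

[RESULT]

 [-] project/                                            
>  [ ] server.yaml                                       
   [x] types.html                                        
   [ ] build/                                            
     [ ] server.h                                        
     [ ] main.yaml                                       
     [ ] models/                                         
       [ ] cache.json                                    
       [ ] helpers.yaml                                  
       [ ] LICENSE                                       
       [ ] helpers.h                                     
   [-] vendor/                                           
     [ ] tsconfig.json                                   
     [-] build/                                          
       [ ] handler.ts                                    
       [x] package.json                                  
       [ ] Makefile                                      
     [x] static/                                         
       [x] tsconfig.json                                 
                                                         
                                                         
                                                         
                                                         
                                                         
                                                         
                                                         


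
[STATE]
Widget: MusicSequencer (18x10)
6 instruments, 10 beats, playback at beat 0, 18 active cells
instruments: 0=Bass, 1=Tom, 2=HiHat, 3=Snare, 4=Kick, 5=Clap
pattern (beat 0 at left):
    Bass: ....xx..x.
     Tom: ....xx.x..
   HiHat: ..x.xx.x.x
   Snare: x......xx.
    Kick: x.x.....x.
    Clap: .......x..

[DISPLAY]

      ▼123456789  
  Bass····██··█·  
   Tom····██·█··  
 HiHat··█·██·█·█  
 Snare█······██·  
  Kick█·█·····█·  
  Clap·······█··  
                  
                  
                  


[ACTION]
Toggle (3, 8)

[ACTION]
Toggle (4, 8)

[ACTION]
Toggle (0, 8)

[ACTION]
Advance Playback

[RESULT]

      0▼23456789  
  Bass····██····  
   Tom····██·█··  
 HiHat··█·██·█·█  
 Snare█······█··  
  Kick█·█·······  
  Clap·······█··  
                  
                  
                  


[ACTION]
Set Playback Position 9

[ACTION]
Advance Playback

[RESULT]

      ▼123456789  
  Bass····██····  
   Tom····██·█··  
 HiHat··█·██·█·█  
 Snare█······█··  
  Kick█·█·······  
  Clap·······█··  
                  
                  
                  


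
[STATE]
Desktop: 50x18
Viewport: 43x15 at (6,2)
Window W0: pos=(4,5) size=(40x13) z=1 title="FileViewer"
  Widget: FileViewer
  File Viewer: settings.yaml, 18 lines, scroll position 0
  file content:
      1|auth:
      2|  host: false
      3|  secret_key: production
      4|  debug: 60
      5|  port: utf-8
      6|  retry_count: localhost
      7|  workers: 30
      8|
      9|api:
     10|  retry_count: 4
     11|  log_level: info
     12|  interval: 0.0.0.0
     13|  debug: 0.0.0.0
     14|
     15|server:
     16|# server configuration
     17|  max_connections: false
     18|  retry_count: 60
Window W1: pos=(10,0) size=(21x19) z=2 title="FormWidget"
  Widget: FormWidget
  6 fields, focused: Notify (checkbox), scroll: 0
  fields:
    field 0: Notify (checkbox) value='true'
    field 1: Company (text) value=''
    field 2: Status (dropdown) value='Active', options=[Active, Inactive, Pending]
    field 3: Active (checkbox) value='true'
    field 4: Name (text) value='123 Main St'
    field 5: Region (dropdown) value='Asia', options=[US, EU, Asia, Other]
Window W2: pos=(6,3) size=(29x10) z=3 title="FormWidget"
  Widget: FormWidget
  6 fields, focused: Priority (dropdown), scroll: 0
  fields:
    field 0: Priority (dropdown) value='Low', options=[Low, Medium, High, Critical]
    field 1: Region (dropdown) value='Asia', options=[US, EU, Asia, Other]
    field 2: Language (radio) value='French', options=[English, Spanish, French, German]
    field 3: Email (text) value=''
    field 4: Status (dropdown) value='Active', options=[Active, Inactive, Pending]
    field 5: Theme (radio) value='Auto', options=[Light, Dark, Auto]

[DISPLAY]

    ┠───────────────────┨                  
┏━━━━━━━━━━━━━━━━━━━━━━━━━━━┓              
┃ FormWidget                ┃              
┠───────────────────────────┨━━━━━━━━┓     
┃> Priority:   [Low       ▼]┃        ┃     
┃  Region:     [Asia      ▼]┃────────┨     
┃  Language:   ( ) English  ┃       ▲┃     
┃  Email:      [           ]┃       █┃     
┃  Status:     [Active    ▼]┃       ░┃     
┃  Theme:      ( ) Light  ( ┃       ░┃     
┗━━━━━━━━━━━━━━━━━━━━━━━━━━━┛       ░┃     
 ret┃                   ┃           ░┃     
 wor┃                   ┃           ░┃     
    ┃                   ┃           ░┃     
pi: ┃                   ┃           ▼┃     


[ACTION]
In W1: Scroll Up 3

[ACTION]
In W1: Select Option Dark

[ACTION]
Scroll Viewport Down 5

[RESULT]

┏━━━━━━━━━━━━━━━━━━━━━━━━━━━┓              
┃ FormWidget                ┃              
┠───────────────────────────┨━━━━━━━━┓     
┃> Priority:   [Low       ▼]┃        ┃     
┃  Region:     [Asia      ▼]┃────────┨     
┃  Language:   ( ) English  ┃       ▲┃     
┃  Email:      [           ]┃       █┃     
┃  Status:     [Active    ▼]┃       ░┃     
┃  Theme:      ( ) Light  ( ┃       ░┃     
┗━━━━━━━━━━━━━━━━━━━━━━━━━━━┛       ░┃     
 ret┃                   ┃           ░┃     
 wor┃                   ┃           ░┃     
    ┃                   ┃           ░┃     
pi: ┃                   ┃           ▼┃     
━━━━┃                   ┃━━━━━━━━━━━━┛     


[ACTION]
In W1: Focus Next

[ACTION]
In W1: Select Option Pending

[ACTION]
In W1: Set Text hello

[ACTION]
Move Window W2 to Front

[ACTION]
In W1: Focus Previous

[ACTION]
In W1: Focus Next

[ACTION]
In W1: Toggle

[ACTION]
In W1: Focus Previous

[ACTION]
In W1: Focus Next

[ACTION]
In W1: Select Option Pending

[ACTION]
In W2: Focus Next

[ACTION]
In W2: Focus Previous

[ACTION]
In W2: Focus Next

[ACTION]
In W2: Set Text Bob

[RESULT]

┏━━━━━━━━━━━━━━━━━━━━━━━━━━━┓              
┃ FormWidget                ┃              
┠───────────────────────────┨━━━━━━━━┓     
┃  Priority:   [Low       ▼]┃        ┃     
┃> Region:     [Asia      ▼]┃────────┨     
┃  Language:   ( ) English  ┃       ▲┃     
┃  Email:      [           ]┃       █┃     
┃  Status:     [Active    ▼]┃       ░┃     
┃  Theme:      ( ) Light  ( ┃       ░┃     
┗━━━━━━━━━━━━━━━━━━━━━━━━━━━┛       ░┃     
 ret┃                   ┃           ░┃     
 wor┃                   ┃           ░┃     
    ┃                   ┃           ░┃     
pi: ┃                   ┃           ▼┃     
━━━━┃                   ┃━━━━━━━━━━━━┛     


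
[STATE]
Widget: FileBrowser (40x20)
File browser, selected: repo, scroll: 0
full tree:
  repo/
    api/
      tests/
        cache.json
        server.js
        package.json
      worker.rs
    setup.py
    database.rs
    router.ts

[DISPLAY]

> [-] repo/                             
    [+] api/                            
    setup.py                            
    database.rs                         
    router.ts                           
                                        
                                        
                                        
                                        
                                        
                                        
                                        
                                        
                                        
                                        
                                        
                                        
                                        
                                        
                                        


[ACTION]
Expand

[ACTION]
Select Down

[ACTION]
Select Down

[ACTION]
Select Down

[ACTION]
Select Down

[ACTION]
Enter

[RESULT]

  [-] repo/                             
    [+] api/                            
    setup.py                            
    database.rs                         
  > router.ts                           
                                        
                                        
                                        
                                        
                                        
                                        
                                        
                                        
                                        
                                        
                                        
                                        
                                        
                                        
                                        


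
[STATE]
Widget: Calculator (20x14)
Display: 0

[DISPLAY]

                   0
┌───┬───┬───┬───┐   
│ 7 │ 8 │ 9 │ ÷ │   
├───┼───┼───┼───┤   
│ 4 │ 5 │ 6 │ × │   
├───┼───┼───┼───┤   
│ 1 │ 2 │ 3 │ - │   
├───┼───┼───┼───┤   
│ 0 │ . │ = │ + │   
├───┼───┼───┼───┤   
│ C │ MC│ MR│ M+│   
└───┴───┴───┴───┘   
                    
                    


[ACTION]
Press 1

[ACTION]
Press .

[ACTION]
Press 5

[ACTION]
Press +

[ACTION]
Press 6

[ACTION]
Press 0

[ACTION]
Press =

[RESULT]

                61.5
┌───┬───┬───┬───┐   
│ 7 │ 8 │ 9 │ ÷ │   
├───┼───┼───┼───┤   
│ 4 │ 5 │ 6 │ × │   
├───┼───┼───┼───┤   
│ 1 │ 2 │ 3 │ - │   
├───┼───┼───┼───┤   
│ 0 │ . │ = │ + │   
├───┼───┼───┼───┤   
│ C │ MC│ MR│ M+│   
└───┴───┴───┴───┘   
                    
                    


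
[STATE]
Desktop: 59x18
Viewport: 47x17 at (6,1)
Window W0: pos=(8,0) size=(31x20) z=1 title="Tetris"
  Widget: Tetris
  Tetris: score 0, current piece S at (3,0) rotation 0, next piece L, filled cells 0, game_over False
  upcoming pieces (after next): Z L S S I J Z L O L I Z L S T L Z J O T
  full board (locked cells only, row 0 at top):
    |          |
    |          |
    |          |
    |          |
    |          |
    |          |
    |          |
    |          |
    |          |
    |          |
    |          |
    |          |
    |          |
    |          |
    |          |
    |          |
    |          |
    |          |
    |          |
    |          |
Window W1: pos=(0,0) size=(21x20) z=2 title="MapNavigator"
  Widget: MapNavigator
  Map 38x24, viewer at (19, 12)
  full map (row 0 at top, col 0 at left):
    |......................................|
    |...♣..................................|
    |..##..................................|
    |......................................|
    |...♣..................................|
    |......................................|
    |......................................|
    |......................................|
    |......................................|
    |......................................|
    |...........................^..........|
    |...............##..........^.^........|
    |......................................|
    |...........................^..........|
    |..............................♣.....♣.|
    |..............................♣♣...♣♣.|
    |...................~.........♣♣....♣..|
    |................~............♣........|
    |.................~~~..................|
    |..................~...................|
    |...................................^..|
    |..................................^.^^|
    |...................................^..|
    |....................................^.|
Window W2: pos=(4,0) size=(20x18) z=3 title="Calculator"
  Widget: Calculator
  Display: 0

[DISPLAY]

Calculator       ┃              ┃              
─────────────────┨──────────────┨              
                0┃:             ┃              
───┬───┬───┬───┐ ┃              ┃              
 7 │ 8 │ 9 │ ÷ │ ┃              ┃              
───┼───┼───┼───┤ ┃              ┃              
 4 │ 5 │ 6 │ × │ ┃              ┃              
───┼───┼───┼───┤ ┃              ┃              
 1 │ 2 │ 3 │ - │ ┃e:            ┃              
───┼───┼───┼───┤ ┃              ┃              
 0 │ . │ = │ + │ ┃              ┃              
───┼───┼───┼───┤ ┃              ┃              
 C │ MC│ MR│ M+│ ┃              ┃              
───┴───┴───┴───┘ ┃              ┃              
                 ┃              ┃              
                 ┃              ┃              
━━━━━━━━━━━━━━━━━┛              ┃              


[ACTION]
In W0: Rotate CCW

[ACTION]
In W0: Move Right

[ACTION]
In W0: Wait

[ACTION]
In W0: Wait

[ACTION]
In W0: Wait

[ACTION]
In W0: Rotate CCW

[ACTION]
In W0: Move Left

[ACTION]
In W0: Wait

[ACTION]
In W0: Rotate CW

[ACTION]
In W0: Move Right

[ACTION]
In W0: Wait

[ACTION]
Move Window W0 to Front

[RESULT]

Ca┃ Tetris                      ┃              
──┠─────────────────────────────┨              
  ┃          │Next:             ┃              
──┃    ░     │  ▒               ┃              
 7┃    ░░    │▒▒▒               ┃              
──┃     ░    │                  ┃              
 4┃          │                  ┃              
──┃          │                  ┃              
 1┃          │Score:            ┃              
──┃          │0                 ┃              
 0┃          │                  ┃              
──┃          │                  ┃              
 C┃          │                  ┃              
──┃          │                  ┃              
  ┃          │                  ┃              
  ┃          │                  ┃              
━━┃          │                  ┃              


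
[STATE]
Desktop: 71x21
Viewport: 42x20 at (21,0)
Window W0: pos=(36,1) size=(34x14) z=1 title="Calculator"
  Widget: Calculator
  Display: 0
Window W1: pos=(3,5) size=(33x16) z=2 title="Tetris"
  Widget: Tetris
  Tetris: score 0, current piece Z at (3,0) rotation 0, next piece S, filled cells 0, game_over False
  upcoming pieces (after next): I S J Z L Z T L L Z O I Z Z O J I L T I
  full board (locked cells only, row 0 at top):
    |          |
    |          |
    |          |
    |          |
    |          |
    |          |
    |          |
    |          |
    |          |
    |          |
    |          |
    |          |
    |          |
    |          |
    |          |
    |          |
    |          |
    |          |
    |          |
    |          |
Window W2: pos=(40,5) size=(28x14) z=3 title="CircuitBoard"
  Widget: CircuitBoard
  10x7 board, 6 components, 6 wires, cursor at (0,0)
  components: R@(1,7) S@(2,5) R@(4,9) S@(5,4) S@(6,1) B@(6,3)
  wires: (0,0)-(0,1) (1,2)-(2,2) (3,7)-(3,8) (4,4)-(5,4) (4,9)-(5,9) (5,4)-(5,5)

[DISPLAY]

                                          
               ┏━━━━━━━━━━━━━━━━━━━━━━━━━━
               ┃ Calculator               
               ┠──────────────────────────
               ┃                          
━━━━━━━━━━━━━━┓┃┌──┏━━━━━━━━━━━━━━━━━━━━━━
              ┃┃│ 7┃ CircuitBoard         
──────────────┨┃├──┠──────────────────────
              ┃┃│ 4┃   0 1 2 3 4 5 6 7 8 9
              ┃┃├──┃0  [.]─ ·             
              ┃┃│ 1┃                      
              ┃┃├──┃1           ·         
              ┃┃│ 0┃            │         
              ┃┃└──┃2           ·         
              ┃┗━━━┃                      
              ┃    ┃3                     
              ┃    ┃                      
              ┃    ┃4                   · 
              ┃    ┗━━━━━━━━━━━━━━━━━━━━━━
              ┃                           


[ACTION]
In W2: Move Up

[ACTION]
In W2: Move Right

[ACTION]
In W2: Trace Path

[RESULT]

                                          
               ┏━━━━━━━━━━━━━━━━━━━━━━━━━━
               ┃ Calculator               
               ┠──────────────────────────
               ┃                          
━━━━━━━━━━━━━━┓┃┌──┏━━━━━━━━━━━━━━━━━━━━━━
              ┃┃│ 7┃ CircuitBoard         
──────────────┨┃├──┠──────────────────────
              ┃┃│ 4┃   0 1 2 3 4 5 6 7 8 9
              ┃┃├──┃0   · ─[.]            
              ┃┃│ 1┃                      
              ┃┃├──┃1           ·         
              ┃┃│ 0┃            │         
              ┃┃└──┃2           ·         
              ┃┗━━━┃                      
              ┃    ┃3                     
              ┃    ┃                      
              ┃    ┃4                   · 
              ┃    ┗━━━━━━━━━━━━━━━━━━━━━━
              ┃                           


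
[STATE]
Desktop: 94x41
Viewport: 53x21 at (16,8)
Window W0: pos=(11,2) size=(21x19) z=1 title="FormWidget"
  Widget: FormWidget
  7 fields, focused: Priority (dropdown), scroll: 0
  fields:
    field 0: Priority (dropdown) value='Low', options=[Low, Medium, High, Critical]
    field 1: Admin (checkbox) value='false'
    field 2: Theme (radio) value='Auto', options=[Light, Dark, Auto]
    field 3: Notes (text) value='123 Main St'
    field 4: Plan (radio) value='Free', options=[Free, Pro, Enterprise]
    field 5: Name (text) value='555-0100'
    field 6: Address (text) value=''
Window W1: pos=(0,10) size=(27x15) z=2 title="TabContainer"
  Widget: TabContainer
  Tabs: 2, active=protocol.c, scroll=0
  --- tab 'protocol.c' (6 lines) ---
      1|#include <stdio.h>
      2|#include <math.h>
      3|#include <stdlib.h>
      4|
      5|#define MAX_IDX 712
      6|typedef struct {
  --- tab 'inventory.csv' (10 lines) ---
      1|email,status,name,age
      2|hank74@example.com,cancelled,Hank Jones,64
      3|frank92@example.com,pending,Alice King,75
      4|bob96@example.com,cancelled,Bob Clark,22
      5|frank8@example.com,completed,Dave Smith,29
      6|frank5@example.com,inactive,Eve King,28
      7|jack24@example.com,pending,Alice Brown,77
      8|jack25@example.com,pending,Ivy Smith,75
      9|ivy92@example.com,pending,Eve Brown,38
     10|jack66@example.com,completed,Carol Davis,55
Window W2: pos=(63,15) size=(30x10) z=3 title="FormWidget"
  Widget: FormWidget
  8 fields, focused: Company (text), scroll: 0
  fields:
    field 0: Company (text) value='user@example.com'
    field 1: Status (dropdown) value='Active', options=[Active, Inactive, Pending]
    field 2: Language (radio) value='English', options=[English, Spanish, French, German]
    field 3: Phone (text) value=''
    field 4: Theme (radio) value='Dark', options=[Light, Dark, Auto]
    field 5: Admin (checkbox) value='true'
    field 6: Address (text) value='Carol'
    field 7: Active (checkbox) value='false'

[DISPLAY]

tes:      [123]┃                                     
an:       (●) F┃                                     
━━━━━━━━━━┓555]┃                                     
          ┃   ]┃                                     
──────────┨    ┃                                     
nventory.c┃    ┃                                     
──────────┃    ┃                                     
.h>       ┃    ┃                               ┏━━━━━
h>        ┃    ┃                               ┃ Form
b.h>      ┃    ┃                               ┠─────
          ┃    ┃                               ┃> Com
 712      ┃    ┃                               ┃  Sta
{         ┃━━━━┛                               ┃  Lan
          ┃                                    ┃  Pho
          ┃                                    ┃  The
          ┃                                    ┃  Adm
━━━━━━━━━━┛                                    ┗━━━━━
                                                     
                                                     
                                                     
                                                     


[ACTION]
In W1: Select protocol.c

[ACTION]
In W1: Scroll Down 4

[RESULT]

tes:      [123]┃                                     
an:       (●) F┃                                     
━━━━━━━━━━┓555]┃                                     
          ┃   ]┃                                     
──────────┨    ┃                                     
nventory.c┃    ┃                                     
──────────┃    ┃                                     
 712      ┃    ┃                               ┏━━━━━
{         ┃    ┃                               ┃ Form
          ┃    ┃                               ┠─────
          ┃    ┃                               ┃> Com
          ┃    ┃                               ┃  Sta
          ┃━━━━┛                               ┃  Lan
          ┃                                    ┃  Pho
          ┃                                    ┃  The
          ┃                                    ┃  Adm
━━━━━━━━━━┛                                    ┗━━━━━
                                                     
                                                     
                                                     
                                                     


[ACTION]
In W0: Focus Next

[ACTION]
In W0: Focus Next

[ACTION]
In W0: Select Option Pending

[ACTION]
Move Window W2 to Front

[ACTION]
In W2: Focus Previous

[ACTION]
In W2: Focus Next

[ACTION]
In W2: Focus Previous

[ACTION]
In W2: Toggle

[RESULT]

tes:      [123]┃                                     
an:       (●) F┃                                     
━━━━━━━━━━┓555]┃                                     
          ┃   ]┃                                     
──────────┨    ┃                                     
nventory.c┃    ┃                                     
──────────┃    ┃                                     
 712      ┃    ┃                               ┏━━━━━
{         ┃    ┃                               ┃ Form
          ┃    ┃                               ┠─────
          ┃    ┃                               ┃  Com
          ┃    ┃                               ┃  Sta
          ┃━━━━┛                               ┃  Lan
          ┃                                    ┃  Pho
          ┃                                    ┃  The
          ┃                                    ┃  Adm
━━━━━━━━━━┛                                    ┗━━━━━
                                                     
                                                     
                                                     
                                                     
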